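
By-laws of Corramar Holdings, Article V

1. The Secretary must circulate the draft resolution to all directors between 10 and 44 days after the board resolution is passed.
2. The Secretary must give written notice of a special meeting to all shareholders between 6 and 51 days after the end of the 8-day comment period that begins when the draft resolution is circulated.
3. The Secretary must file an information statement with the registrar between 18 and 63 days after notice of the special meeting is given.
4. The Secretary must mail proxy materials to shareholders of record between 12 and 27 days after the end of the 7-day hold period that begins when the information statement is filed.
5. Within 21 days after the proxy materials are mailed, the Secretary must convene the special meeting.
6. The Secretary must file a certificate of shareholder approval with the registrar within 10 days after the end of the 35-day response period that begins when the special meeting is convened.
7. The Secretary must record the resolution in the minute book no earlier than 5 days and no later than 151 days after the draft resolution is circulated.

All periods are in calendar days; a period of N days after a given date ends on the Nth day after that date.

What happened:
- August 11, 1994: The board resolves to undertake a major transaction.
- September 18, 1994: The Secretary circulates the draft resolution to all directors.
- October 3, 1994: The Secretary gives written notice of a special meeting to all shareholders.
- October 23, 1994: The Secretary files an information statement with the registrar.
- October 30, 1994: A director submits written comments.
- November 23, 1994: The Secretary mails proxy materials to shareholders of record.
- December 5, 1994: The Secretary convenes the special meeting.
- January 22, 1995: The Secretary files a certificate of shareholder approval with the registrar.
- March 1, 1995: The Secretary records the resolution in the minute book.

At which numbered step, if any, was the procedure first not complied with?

(1) the permitted window runs from August 11, 1994 + 10 = August 21, 1994 to August 11, 1994 + 44 = September 24, 1994; done September 18, 1994 — within the window.
(2) the permitted window runs from September 26, 1994 + 6 = October 2, 1994 to September 26, 1994 + 51 = November 16, 1994; done October 3, 1994, which is between those dates.
(3) the permitted window runs from October 3, 1994 + 18 = October 21, 1994 to October 3, 1994 + 63 = December 5, 1994; done October 23, 1994 — within the window.
(4) the permitted window runs from October 30, 1994 + 12 = November 11, 1994 to October 30, 1994 + 27 = November 26, 1994; November 23, 1994 falls inside that range.
(5) due by November 23, 1994 + 21 days = December 14, 1994; done December 5, 1994 — timely.
(6) due by January 9, 1995 + 10 days = January 19, 1995; not done until January 22, 1995, 3 days after the deadline.

Step 6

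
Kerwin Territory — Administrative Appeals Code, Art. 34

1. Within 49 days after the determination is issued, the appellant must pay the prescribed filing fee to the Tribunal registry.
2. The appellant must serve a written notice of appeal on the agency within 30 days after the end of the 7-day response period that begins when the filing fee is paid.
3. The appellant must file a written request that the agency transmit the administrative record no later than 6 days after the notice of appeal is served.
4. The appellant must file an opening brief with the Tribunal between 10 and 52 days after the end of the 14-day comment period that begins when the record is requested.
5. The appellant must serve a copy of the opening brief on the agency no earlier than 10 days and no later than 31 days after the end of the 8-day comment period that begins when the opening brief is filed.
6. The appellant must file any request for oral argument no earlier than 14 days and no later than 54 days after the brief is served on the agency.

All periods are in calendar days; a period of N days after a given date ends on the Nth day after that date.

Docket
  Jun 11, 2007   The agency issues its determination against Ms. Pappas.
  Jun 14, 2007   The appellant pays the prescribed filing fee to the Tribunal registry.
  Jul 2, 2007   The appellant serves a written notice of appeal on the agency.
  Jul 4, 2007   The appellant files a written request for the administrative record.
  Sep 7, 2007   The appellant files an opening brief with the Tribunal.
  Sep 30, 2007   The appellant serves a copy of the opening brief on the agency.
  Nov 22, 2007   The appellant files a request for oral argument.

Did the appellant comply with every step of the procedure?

Yes

(1) due by Jun 11, 2007 + 49 days = Jul 30, 2007; done Jun 14, 2007 — timely.
(2) due by Jun 21, 2007 + 30 days = Jul 21, 2007; Jul 2, 2007 is within that limit.
(3) due by Jul 2, 2007 + 6 days = Jul 8, 2007; Jul 4, 2007 is within that limit.
(4) the permitted window runs from Jul 18, 2007 + 10 = Jul 28, 2007 to Jul 18, 2007 + 52 = Sep 8, 2007; done Sep 7, 2007, which is between those dates.
(5) the permitted window runs from Sep 15, 2007 + 10 = Sep 25, 2007 to Sep 15, 2007 + 31 = Oct 16, 2007; done Sep 30, 2007 — within the window.
(6) the permitted window runs from Sep 30, 2007 + 14 = Oct 14, 2007 to Sep 30, 2007 + 54 = Nov 23, 2007; done Nov 22, 2007, which is between those dates.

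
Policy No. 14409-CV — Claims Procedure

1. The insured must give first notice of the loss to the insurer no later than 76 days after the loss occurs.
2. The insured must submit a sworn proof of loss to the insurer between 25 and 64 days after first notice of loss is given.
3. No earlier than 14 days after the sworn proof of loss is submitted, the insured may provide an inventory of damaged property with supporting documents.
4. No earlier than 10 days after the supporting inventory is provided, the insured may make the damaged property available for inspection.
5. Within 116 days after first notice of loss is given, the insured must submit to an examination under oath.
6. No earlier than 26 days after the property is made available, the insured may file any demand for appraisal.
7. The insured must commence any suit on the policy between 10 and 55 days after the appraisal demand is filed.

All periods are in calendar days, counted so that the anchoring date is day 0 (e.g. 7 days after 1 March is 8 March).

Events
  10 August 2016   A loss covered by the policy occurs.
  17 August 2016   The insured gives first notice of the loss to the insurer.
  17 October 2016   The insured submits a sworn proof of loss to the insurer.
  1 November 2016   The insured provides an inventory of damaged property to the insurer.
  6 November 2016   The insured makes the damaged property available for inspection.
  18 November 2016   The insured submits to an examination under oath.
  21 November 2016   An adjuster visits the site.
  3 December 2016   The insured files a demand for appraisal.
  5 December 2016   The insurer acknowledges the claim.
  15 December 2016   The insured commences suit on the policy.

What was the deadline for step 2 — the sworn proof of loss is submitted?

20 October 2016

Step 2 runs from 17 August 2016, when first notice of loss is given. The window is 25–64 days after 17 August 2016; it closes on 20 October 2016.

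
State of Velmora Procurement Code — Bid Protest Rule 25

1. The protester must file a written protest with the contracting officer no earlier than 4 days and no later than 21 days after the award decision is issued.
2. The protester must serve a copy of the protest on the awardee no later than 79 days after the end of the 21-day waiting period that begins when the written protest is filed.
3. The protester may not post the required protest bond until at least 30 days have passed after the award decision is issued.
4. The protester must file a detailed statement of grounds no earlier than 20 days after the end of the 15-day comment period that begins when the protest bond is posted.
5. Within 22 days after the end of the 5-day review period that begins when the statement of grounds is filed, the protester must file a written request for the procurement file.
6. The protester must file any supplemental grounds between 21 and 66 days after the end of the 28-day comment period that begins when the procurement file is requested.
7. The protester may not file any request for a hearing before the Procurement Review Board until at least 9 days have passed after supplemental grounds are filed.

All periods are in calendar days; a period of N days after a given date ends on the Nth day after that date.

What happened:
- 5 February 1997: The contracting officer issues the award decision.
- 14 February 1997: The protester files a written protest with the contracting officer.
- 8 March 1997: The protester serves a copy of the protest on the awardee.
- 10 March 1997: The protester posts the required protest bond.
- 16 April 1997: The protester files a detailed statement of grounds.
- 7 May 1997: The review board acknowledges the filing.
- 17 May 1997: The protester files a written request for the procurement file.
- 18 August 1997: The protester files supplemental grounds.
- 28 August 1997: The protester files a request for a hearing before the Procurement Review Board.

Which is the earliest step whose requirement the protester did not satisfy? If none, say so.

Step 5

Step 1 — 4 and 21 days from 5 February 1997 (when the award decision is issued) are 9 February 1997 and 26 February 1997 respectively; done 14 February 1997 — within the window.
Step 2 — counting 79 days from 7 March 1997 (end of the 21-day waiting period, which began when the written protest is filed on 14 February 1997) gives a deadline of 25 May 1997; 8 March 1997 is within that limit.
Step 3 — must wait 30 days from 5 February 1997 (when the award decision is issued), so not before 7 March 1997; 10 March 1997 is on or after that date.
Step 4 — must wait 20 days from 25 March 1997 (end of the 15-day comment period, which began when the protest bond is posted on 10 March 1997), so not before 14 April 1997; done 16 April 1997, after the minimum wait.
Step 5 — counting 22 days from 21 April 1997 (end of the 5-day review period, which began when the statement of grounds is filed on 16 April 1997) gives a deadline of 13 May 1997; 17 May 1997 misses that deadline by 4 days.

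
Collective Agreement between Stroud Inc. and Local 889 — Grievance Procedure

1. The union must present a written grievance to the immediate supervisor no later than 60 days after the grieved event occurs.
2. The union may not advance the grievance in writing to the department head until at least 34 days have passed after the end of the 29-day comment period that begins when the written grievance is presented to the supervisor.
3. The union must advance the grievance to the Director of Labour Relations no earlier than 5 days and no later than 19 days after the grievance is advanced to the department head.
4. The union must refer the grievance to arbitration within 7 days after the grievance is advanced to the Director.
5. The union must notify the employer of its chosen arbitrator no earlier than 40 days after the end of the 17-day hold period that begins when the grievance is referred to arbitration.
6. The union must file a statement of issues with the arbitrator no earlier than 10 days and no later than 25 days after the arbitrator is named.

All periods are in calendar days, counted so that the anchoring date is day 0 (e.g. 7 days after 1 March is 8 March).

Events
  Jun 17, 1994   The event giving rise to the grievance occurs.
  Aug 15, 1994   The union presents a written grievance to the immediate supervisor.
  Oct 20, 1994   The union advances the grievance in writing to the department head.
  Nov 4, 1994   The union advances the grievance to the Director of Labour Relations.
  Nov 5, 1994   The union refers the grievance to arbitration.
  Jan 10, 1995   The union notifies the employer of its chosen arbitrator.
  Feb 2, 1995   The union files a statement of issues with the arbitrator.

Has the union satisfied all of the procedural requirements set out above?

Step 1 — counting 60 days from Jun 17, 1994 (when the grieved event occurs) gives a deadline of Aug 16, 1994; Aug 15, 1994 is within that limit.
Step 2 — must wait 34 days from Sep 13, 1994 (end of the 29-day comment period, which began when the written grievance is presented to the supervisor on Aug 15, 1994), so not before Oct 17, 1994; Oct 20, 1994 is on or after that date.
Step 3 — 5 and 19 days from Oct 20, 1994 (when the grievance is advanced to the department head) are Oct 25, 1994 and Nov 8, 1994 respectively; done Nov 4, 1994 — within the window.
Step 4 — counting 7 days from Nov 4, 1994 (when the grievance is advanced to the Director) gives a deadline of Nov 11, 1994; done Nov 5, 1994 — timely.
Step 5 — must wait 40 days from Nov 22, 1994 (end of the 17-day hold period, which began when the grievance is referred to arbitration on Nov 5, 1994), so not before Jan 1, 1995; Jan 10, 1995 is on or after that date.
Step 6 — 10 and 25 days from Jan 10, 1995 (when the arbitrator is named) are Jan 20, 1995 and Feb 4, 1995 respectively; done Feb 2, 1995, which is between those dates.

Yes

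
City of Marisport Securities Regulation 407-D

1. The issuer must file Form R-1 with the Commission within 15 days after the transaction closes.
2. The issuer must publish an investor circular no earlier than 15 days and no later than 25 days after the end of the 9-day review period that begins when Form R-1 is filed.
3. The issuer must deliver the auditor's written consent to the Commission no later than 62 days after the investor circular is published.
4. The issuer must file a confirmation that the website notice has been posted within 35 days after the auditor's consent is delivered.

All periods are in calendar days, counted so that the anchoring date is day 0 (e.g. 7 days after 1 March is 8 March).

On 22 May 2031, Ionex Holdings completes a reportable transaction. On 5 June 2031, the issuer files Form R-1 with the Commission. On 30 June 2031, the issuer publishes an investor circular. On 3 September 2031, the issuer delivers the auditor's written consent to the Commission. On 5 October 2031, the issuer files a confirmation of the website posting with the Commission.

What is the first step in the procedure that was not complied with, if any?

Step 3

(1) due by 22 May 2031 + 15 days = 6 June 2031; 5 June 2031 is within that limit.
(2) the permitted window runs from 14 June 2031 + 15 = 29 June 2031 to 14 June 2031 + 25 = 9 July 2031; done 30 June 2031 — within the window.
(3) due by 30 June 2031 + 62 days = 31 August 2031; not done until 3 September 2031, 3 days after the deadline.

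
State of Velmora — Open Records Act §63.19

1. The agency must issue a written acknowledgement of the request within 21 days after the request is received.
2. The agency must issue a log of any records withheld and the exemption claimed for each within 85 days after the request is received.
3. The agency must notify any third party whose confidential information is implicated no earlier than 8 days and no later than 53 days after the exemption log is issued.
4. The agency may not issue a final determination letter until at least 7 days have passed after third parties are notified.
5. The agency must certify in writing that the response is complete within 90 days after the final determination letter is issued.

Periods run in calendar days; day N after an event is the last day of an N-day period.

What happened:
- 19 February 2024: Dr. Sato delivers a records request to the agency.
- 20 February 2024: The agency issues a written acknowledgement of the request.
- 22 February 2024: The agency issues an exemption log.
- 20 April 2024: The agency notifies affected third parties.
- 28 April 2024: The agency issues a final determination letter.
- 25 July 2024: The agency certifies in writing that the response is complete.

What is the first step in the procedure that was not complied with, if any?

Step 3

Step 1 — counting 21 days from 19 February 2024 (when the request is received) gives a deadline of 11 March 2024; completed 20 February 2024, before the deadline.
Step 2 — counting 85 days from 19 February 2024 (when the request is received) gives a deadline of 14 May 2024; completed 22 February 2024, before the deadline.
Step 3 — 8 and 53 days from 22 February 2024 (when the exemption log is issued) are 1 March 2024 and 15 April 2024 respectively; done 20 April 2024 — 5 days after the window closed.
That is the first point of non-compliance.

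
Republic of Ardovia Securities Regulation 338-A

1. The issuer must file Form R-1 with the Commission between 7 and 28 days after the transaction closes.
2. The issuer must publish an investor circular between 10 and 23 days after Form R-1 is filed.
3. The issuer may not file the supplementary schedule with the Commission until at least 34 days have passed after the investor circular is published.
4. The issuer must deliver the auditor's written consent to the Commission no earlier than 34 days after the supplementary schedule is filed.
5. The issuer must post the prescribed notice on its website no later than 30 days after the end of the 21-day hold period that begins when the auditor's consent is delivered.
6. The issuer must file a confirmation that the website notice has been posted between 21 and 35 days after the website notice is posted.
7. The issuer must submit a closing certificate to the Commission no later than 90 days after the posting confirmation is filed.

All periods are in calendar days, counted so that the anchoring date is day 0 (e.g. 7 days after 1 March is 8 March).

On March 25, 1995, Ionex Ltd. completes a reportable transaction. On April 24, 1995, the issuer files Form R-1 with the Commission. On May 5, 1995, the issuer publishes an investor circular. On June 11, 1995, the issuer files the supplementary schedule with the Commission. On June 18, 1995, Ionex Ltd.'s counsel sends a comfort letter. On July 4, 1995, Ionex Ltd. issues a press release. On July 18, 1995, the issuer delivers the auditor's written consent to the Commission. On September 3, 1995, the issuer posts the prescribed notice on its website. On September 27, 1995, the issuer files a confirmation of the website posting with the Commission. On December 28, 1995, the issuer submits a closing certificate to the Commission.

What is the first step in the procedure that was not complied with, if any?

Step 1: the window is 7–28 days after March 25, 1995 (when the transaction closes), so April 1, 1995 through April 22, 1995; done April 24, 1995 — 2 days after the window closed.
No need to go further; step 1 was not satisfied.

Step 1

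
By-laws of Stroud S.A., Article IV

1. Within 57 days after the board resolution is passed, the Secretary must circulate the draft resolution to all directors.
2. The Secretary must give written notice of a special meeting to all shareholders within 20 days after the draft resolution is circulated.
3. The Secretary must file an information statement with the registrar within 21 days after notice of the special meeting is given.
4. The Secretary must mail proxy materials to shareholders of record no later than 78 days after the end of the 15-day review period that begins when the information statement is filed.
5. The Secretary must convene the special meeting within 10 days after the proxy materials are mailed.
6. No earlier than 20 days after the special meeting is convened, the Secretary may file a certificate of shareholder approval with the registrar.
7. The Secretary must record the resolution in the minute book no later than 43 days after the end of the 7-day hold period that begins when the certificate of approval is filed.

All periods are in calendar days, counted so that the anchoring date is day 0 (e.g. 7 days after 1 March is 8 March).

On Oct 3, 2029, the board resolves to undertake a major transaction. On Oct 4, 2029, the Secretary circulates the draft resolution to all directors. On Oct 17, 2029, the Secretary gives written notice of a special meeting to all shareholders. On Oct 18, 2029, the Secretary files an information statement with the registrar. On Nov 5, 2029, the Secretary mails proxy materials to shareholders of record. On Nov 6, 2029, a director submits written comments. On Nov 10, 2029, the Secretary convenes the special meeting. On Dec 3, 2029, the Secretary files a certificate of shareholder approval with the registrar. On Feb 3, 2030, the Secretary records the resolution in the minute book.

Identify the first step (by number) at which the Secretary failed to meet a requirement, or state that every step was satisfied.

Step 1 — counting 57 days from Oct 3, 2029 (when the board resolution is passed) gives a deadline of Nov 29, 2029; completed Oct 4, 2029, before the deadline.
Step 2 — counting 20 days from Oct 4, 2029 (when the draft resolution is circulated) gives a deadline of Oct 24, 2029; done Oct 17, 2029 — timely.
Step 3 — counting 21 days from Oct 17, 2029 (when notice of the special meeting is given) gives a deadline of Nov 7, 2029; Oct 18, 2029 is within that limit.
Step 4 — counting 78 days from Nov 2, 2029 (end of the 15-day review period, which began when the information statement is filed on Oct 18, 2029) gives a deadline of Jan 19, 2030; completed Nov 5, 2029, before the deadline.
Step 5 — counting 10 days from Nov 5, 2029 (when the proxy materials are mailed) gives a deadline of Nov 15, 2029; completed Nov 10, 2029, before the deadline.
Step 6 — must wait 20 days from Nov 10, 2029 (when the special meeting is convened), so not before Nov 30, 2029; done Dec 3, 2029 — permitted.
Step 7 — counting 43 days from Dec 10, 2029 (end of the 7-day hold period, which began when the certificate of approval is filed on Dec 3, 2029) gives a deadline of Jan 22, 2030; not done until Feb 3, 2030, 12 days after the deadline.
No need to go further; step 7 was not satisfied.

Step 7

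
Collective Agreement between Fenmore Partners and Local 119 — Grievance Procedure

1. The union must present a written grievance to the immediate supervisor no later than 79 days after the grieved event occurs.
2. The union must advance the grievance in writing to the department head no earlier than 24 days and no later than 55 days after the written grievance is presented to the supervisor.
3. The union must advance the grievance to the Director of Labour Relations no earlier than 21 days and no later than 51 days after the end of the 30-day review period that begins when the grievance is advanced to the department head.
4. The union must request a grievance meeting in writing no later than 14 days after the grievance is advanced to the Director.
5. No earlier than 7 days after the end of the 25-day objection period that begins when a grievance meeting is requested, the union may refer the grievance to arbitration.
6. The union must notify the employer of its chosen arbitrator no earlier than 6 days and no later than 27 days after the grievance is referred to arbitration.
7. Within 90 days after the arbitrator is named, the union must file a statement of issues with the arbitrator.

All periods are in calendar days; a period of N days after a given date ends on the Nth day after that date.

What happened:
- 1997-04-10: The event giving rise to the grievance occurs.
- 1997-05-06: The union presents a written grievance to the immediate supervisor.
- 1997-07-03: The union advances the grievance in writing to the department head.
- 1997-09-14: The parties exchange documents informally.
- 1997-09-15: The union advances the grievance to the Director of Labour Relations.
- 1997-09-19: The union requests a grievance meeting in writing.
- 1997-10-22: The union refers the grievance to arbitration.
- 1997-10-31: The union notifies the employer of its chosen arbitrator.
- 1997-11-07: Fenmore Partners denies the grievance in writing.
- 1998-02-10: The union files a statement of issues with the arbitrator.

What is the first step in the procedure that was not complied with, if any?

Step 1: 79 days after 1997-04-10 (when the grieved event occurs) is 1997-06-28; completed 1997-05-06, before the deadline.
Step 2: the window is 24–55 days after 1997-05-06 (when the written grievance is presented to the supervisor), so 1997-05-30 through 1997-06-30; done 1997-07-03 — 3 days after the window closed.

Step 2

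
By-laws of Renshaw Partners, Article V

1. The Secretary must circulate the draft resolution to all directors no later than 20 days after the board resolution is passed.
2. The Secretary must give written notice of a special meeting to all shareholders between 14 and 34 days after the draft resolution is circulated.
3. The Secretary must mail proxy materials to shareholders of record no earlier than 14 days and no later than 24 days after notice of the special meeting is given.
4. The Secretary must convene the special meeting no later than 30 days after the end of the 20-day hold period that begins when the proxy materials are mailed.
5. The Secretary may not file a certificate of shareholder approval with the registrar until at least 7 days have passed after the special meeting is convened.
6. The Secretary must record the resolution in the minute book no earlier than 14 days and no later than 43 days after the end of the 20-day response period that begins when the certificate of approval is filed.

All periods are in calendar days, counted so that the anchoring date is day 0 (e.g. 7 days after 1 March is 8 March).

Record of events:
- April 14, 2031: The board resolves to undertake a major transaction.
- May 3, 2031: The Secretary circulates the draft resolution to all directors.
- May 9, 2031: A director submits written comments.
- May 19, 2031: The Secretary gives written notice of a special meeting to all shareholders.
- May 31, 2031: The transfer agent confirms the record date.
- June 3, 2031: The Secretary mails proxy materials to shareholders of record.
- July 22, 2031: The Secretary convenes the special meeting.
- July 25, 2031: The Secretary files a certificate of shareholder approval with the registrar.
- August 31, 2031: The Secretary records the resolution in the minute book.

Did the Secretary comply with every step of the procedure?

(1) due by April 14, 2031 + 20 days = May 4, 2031; completed May 3, 2031, before the deadline.
(2) the permitted window runs from May 3, 2031 + 14 = May 17, 2031 to May 3, 2031 + 34 = June 6, 2031; May 19, 2031 falls inside that range.
(3) the permitted window runs from May 19, 2031 + 14 = June 2, 2031 to May 19, 2031 + 24 = June 12, 2031; done June 3, 2031, which is between those dates.
(4) due by June 23, 2031 + 30 days = July 23, 2031; July 22, 2031 is within that limit.
(5) permitted from July 22, 2031 + 7 days = July 29, 2031 onward; acted on July 25, 2031, 4 days prematurely.

No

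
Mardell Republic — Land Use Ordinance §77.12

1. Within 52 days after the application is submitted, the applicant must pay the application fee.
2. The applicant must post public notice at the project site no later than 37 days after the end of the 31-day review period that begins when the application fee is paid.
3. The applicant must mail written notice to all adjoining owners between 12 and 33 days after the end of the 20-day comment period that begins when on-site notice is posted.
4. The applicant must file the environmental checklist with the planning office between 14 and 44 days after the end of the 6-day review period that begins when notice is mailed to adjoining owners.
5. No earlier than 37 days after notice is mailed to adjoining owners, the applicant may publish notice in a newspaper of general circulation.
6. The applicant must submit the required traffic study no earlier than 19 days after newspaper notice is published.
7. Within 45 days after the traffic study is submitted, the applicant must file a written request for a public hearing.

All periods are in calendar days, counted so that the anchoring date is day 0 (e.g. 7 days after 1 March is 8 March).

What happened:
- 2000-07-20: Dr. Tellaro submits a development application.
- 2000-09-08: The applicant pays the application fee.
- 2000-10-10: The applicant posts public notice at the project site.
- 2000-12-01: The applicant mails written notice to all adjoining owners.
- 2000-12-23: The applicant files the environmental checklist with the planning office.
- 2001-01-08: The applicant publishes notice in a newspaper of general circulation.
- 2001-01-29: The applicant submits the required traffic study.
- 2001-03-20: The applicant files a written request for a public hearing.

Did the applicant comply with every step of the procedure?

No

(1) due by 2000-07-20 + 52 days = 2000-09-10; completed 2000-09-08, before the deadline.
(2) due by 2000-10-09 + 37 days = 2000-11-15; completed 2000-10-10, before the deadline.
(3) the permitted window runs from 2000-10-30 + 12 = 2000-11-11 to 2000-10-30 + 33 = 2000-12-02; 2000-12-01 falls inside that range.
(4) the permitted window runs from 2000-12-07 + 14 = 2000-12-21 to 2000-12-07 + 44 = 2001-01-20; 2000-12-23 falls inside that range.
(5) permitted from 2000-12-01 + 37 days = 2001-01-07 onward; done 2001-01-08 — permitted.
(6) permitted from 2001-01-08 + 19 days = 2001-01-27 onward; 2001-01-29 is on or after that date.
(7) due by 2001-01-29 + 45 days = 2001-03-15; not done until 2001-03-20, 5 days after the deadline.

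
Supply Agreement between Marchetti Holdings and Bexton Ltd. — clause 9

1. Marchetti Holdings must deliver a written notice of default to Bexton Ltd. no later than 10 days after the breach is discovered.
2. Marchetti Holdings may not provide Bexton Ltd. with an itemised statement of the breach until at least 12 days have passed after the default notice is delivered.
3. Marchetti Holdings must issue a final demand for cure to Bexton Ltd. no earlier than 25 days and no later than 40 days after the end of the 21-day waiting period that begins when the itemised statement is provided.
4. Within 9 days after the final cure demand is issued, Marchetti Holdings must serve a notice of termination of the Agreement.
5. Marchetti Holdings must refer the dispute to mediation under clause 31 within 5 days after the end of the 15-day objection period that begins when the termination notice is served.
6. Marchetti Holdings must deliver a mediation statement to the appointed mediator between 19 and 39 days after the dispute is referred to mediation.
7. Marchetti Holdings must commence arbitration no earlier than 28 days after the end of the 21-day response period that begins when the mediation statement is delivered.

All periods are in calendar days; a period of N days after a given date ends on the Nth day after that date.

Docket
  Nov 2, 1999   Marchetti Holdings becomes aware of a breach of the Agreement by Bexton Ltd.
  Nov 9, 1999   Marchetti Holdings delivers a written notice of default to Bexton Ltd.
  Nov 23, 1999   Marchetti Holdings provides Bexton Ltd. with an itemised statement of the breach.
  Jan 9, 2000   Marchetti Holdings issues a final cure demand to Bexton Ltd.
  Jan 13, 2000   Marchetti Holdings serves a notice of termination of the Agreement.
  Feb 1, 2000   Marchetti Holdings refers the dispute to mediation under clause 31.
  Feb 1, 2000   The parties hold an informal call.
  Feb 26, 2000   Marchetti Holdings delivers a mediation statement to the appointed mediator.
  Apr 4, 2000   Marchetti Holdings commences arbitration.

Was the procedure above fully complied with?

(1) due by Nov 2, 1999 + 10 days = Nov 12, 1999; done Nov 9, 1999 — timely.
(2) permitted from Nov 9, 1999 + 12 days = Nov 21, 1999 onward; Nov 23, 1999 is on or after that date.
(3) the permitted window runs from Dec 14, 1999 + 25 = Jan 8, 2000 to Dec 14, 1999 + 40 = Jan 23, 2000; done Jan 9, 2000, which is between those dates.
(4) due by Jan 9, 2000 + 9 days = Jan 18, 2000; Jan 13, 2000 is within that limit.
(5) due by Jan 28, 2000 + 5 days = Feb 2, 2000; completed Feb 1, 2000, before the deadline.
(6) the permitted window runs from Feb 1, 2000 + 19 = Feb 20, 2000 to Feb 1, 2000 + 39 = Mar 11, 2000; Feb 26, 2000 falls inside that range.
(7) permitted from Mar 18, 2000 + 28 days = Apr 15, 2000 onward; Apr 4, 2000 is 11 days before the earliest permitted date.

No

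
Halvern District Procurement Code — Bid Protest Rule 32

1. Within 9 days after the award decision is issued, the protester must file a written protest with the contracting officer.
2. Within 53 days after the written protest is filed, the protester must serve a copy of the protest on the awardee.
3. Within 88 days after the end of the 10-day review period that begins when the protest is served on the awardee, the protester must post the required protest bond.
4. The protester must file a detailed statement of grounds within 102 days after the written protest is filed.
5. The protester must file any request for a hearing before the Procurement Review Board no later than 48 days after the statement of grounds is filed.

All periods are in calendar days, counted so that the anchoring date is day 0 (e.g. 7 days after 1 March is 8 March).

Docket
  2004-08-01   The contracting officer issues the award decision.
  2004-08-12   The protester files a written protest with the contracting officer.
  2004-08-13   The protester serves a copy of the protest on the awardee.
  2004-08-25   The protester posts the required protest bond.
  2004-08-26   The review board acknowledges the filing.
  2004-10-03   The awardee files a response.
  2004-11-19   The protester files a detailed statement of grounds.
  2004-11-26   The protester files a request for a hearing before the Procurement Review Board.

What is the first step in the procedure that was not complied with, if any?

(1) due by 2004-08-01 + 9 days = 2004-08-10; done 2004-08-12 — 2 days late.
That is the first point of non-compliance.

Step 1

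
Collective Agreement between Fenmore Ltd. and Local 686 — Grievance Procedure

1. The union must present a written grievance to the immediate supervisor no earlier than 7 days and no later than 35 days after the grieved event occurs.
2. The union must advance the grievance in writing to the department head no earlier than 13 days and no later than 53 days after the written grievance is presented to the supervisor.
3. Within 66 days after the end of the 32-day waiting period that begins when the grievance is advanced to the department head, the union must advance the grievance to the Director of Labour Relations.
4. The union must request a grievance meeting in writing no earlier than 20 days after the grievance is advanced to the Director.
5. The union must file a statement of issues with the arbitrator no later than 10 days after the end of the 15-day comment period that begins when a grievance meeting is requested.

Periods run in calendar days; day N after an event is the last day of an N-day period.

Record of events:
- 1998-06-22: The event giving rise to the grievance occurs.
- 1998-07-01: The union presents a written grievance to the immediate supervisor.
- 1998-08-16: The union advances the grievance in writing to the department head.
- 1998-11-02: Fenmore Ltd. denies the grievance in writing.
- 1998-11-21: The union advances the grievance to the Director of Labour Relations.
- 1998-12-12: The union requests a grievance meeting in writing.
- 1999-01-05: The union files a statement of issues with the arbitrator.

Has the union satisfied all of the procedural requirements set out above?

Yes

(1) the permitted window runs from 1998-06-22 + 7 = 1998-06-29 to 1998-06-22 + 35 = 1998-07-27; done 1998-07-01 — within the window.
(2) the permitted window runs from 1998-07-01 + 13 = 1998-07-14 to 1998-07-01 + 53 = 1998-08-23; done 1998-08-16, which is between those dates.
(3) due by 1998-09-17 + 66 days = 1998-11-22; 1998-11-21 is within that limit.
(4) permitted from 1998-11-21 + 20 days = 1998-12-11 onward; 1998-12-12 is on or after that date.
(5) due by 1998-12-27 + 10 days = 1999-01-06; done 1999-01-05 — timely.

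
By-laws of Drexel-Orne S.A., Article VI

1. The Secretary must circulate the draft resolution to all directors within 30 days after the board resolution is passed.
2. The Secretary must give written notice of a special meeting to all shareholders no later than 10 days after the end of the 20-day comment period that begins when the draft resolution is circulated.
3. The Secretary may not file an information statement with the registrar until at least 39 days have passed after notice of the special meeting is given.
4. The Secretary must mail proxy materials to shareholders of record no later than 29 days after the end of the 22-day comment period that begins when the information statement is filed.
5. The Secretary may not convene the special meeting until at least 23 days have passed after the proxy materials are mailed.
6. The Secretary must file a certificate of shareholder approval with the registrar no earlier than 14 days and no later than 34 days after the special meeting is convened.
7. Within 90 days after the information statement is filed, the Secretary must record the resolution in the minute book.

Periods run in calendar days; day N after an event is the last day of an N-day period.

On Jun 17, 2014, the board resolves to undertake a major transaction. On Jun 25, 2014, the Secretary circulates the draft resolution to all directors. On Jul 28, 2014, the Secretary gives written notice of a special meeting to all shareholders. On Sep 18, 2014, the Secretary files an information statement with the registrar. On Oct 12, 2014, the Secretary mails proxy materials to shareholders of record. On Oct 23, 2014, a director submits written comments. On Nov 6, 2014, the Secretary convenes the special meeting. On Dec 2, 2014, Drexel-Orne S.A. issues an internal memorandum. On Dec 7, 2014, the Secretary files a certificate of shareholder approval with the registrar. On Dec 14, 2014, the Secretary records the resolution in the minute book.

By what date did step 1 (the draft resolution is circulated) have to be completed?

Step 1 runs from Jun 17, 2014, when the board resolution is passed. 30 days after Jun 17, 2014 is Jul 17, 2014.

Jul 17, 2014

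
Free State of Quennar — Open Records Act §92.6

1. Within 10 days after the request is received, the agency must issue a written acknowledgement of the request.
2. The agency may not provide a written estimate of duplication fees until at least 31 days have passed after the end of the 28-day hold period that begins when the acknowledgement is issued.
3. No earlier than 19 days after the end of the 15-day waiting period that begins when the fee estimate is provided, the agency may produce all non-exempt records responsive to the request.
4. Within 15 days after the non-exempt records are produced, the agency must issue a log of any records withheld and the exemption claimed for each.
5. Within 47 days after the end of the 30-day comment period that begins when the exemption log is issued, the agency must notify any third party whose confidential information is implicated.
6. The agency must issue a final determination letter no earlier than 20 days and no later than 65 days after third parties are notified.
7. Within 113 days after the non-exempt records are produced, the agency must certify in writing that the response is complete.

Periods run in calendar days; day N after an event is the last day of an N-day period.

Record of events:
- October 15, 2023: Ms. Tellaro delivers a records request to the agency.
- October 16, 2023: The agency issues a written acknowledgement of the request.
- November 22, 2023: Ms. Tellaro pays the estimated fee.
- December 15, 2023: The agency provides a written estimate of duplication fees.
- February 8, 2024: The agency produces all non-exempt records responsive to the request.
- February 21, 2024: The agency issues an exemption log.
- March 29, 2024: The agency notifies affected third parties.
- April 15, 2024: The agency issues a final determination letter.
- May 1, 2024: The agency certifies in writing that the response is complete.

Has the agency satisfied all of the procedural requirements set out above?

(1) due by October 15, 2023 + 10 days = October 25, 2023; October 16, 2023 is within that limit.
(2) permitted from November 13, 2023 + 31 days = December 14, 2023 onward; December 15, 2023 is on or after that date.
(3) permitted from December 30, 2023 + 19 days = January 18, 2024 onward; done February 8, 2024, after the minimum wait.
(4) due by February 8, 2024 + 15 days = February 23, 2024; done February 21, 2024 — timely.
(5) due by March 22, 2024 + 47 days = May 8, 2024; March 29, 2024 is within that limit.
(6) the permitted window runs from March 29, 2024 + 20 = April 18, 2024 to March 29, 2024 + 65 = June 2, 2024; done April 15, 2024 — 3 days before the window opened.

No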